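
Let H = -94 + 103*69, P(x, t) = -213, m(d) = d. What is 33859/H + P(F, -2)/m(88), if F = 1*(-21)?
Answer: 1485823/617144 ≈ 2.4076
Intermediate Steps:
F = -21
H = 7013 (H = -94 + 7107 = 7013)
33859/H + P(F, -2)/m(88) = 33859/7013 - 213/88 = 1485823/617144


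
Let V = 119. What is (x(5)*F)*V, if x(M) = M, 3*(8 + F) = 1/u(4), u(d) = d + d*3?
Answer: -227885/48 ≈ -4747.6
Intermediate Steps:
u(d) = 4*d (u(d) = d + 3*d = 4*d)
F = -383/48 (F = -8 + 1/(3*((4*4))) = -8 + (⅓)/16 = -8 + (⅓)*(1/16) = -8 + 1/48 = -383/48 ≈ -7.9792)
(x(5)*F)*V = (5*(-383/48))*119 = -1915/48*119 = -227885/48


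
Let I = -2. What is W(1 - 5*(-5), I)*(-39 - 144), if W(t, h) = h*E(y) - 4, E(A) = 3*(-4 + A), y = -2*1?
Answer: -5856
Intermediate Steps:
y = -2
E(A) = -12 + 3*A
W(t, h) = -4 - 18*h (W(t, h) = h*(-12 + 3*(-2)) - 4 = h*(-12 - 6) - 4 = h*(-18) - 4 = -18*h - 4 = -4 - 18*h)
W(1 - 5*(-5), I)*(-39 - 144) = (-4 - 18*(-2))*(-39 - 144) = (-4 + 36)*(-183) = 32*(-183) = -5856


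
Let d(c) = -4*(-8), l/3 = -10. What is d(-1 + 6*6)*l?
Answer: -960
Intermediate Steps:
l = -30 (l = 3*(-10) = -30)
d(c) = 32
d(-1 + 6*6)*l = 32*(-30) = -960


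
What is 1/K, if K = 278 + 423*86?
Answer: 1/36656 ≈ 2.7281e-5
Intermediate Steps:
K = 36656 (K = 278 + 36378 = 36656)
1/K = 1/36656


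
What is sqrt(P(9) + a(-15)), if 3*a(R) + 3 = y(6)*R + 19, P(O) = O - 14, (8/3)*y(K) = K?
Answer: I*sqrt(393)/6 ≈ 3.304*I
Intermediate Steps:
y(K) = 3*K/8
P(O) = -14 + O
a(R) = 16/3 + 3*R/4 (a(R) = -1 + (((3/8)*6)*R + 19)/3 = -1 + (9*R/4 + 19)/3 = -1 + (19 + 9*R/4)/3 = -1 + (19/3 + 3*R/4) = 16/3 + 3*R/4)
sqrt(P(9) + a(-15)) = sqrt((-14 + 9) + (16/3 + (3/4)*(-15))) = sqrt(-5 + (16/3 - 45/4)) = sqrt(-5 - 71/12) = sqrt(-131/12) = I*sqrt(393)/6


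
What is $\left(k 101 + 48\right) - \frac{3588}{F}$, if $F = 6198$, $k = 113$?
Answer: $\frac{11838615}{1033} \approx 11460.0$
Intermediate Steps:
$\left(k 101 + 48\right) - \frac{3588}{F} = \left(113 \cdot 101 + 48\right) - \frac{3588}{6198} = \left(11413 + 48\right) - 3588 \cdot \frac{1}{6198} = 11461 - \frac{598}{1033} = \frac{11838615}{1033}$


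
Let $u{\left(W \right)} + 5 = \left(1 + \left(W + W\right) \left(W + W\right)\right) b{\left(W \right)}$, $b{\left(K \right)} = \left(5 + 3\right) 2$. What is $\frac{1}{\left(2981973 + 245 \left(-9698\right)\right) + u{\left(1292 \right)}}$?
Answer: $\frac{1}{107438870} \approx 9.3076 \cdot 10^{-9}$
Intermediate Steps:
$b{\left(K \right)} = 16$ ($b{\left(K \right)} = 8 \cdot 2 = 16$)
$u{\left(W \right)} = 11 + 64 W^{2}$ ($u{\left(W \right)} = -5 + \left(1 + \left(W + W\right) \left(W + W\right)\right) 16 = -5 + \left(1 + 2 W 2 W\right) 16 = -5 + \left(1 + 4 W^{2}\right) 16 = -5 + \left(16 + 64 W^{2}\right) = 11 + 64 W^{2}$)
$\frac{1}{\left(2981973 + 245 \left(-9698\right)\right) + u{\left(1292 \right)}} = \frac{1}{\left(2981973 + 245 \left(-9698\right)\right) + \left(11 + 64 \cdot 1292^{2}\right)} = \frac{1}{\left(2981973 - 2376010\right) + \left(11 + 64 \cdot 1669264\right)} = \frac{1}{605963 + \left(11 + 106832896\right)} = \frac{1}{605963 + 106832907} = \frac{1}{107438870}$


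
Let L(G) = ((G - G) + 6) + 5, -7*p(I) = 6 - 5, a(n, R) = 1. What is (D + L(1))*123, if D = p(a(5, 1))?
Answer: 9348/7 ≈ 1335.4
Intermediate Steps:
p(I) = -1/7 (p(I) = -(6 - 5)/7 = -1/7*1 = -1/7)
D = -1/7 ≈ -0.14286
L(G) = 11 (L(G) = (0 + 6) + 5 = 6 + 5 = 11)
(D + L(1))*123 = (-1/7 + 11)*123 = (76/7)*123 = 9348/7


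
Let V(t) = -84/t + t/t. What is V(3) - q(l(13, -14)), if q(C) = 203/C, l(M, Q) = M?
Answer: -554/13 ≈ -42.615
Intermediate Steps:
V(t) = 1 - 84/t (V(t) = -84/t + 1 = 1 - 84/t)
V(3) - q(l(13, -14)) = (-84 + 3)/3 - 203/13 = (⅓)*(-81) - 203/13 = -27 - 1*203/13 = -27 - 203/13 = -554/13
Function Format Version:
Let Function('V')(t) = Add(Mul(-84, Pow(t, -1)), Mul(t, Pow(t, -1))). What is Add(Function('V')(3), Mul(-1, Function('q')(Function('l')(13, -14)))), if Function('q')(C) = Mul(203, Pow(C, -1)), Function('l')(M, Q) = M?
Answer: Rational(-554, 13) ≈ -42.615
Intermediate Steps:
Function('V')(t) = Add(1, Mul(-84, Pow(t, -1))) (Function('V')(t) = Add(Mul(-84, Pow(t, -1)), 1) = Add(1, Mul(-84, Pow(t, -1))))
Add(Function('V')(3), Mul(-1, Function('q')(Function('l')(13, -14)))) = Add(Mul(Pow(3, -1), Add(-84, 3)), Mul(-1, Mul(203, Pow(13, -1)))) = Add(Mul(Rational(1, 3), -81), Mul(-1, Mul(203, Rational(1, 13)))) = Add(-27, Mul(-1, Rational(203, 13))) = Add(-27, Rational(-203, 13)) = Rational(-554, 13)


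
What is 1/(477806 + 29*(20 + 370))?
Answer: 1/489116 ≈ 2.0445e-6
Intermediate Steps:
1/(477806 + 29*(20 + 370)) = 1/(477806 + 29*390) = 1/(477806 + 11310) = 1/489116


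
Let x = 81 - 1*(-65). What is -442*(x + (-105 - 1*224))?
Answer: 80886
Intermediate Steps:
x = 146 (x = 81 + 65 = 146)
-442*(x + (-105 - 1*224)) = -442*(146 + (-105 - 1*224)) = -442*(146 + (-105 - 224)) = -442*(146 - 329) = -442*(-183) = 80886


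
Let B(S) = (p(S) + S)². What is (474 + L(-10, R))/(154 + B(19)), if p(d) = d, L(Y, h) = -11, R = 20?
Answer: 463/1598 ≈ 0.28974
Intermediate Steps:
B(S) = 4*S² (B(S) = (S + S)² = (2*S)² = 4*S²)
(474 + L(-10, R))/(154 + B(19)) = (474 - 11)/(154 + 4*19²) = 463/(154 + 4*361) = 463/(154 + 1444) = 463/1598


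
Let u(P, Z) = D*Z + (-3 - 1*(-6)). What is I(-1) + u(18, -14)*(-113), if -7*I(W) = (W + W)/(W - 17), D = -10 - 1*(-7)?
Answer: -320356/63 ≈ -5085.0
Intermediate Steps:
D = -3 (D = -10 + 7 = -3)
u(P, Z) = 3 - 3*Z (u(P, Z) = -3*Z + (-3 - 1*(-6)) = -3*Z + (-3 + 6) = -3*Z + 3 = 3 - 3*Z)
I(W) = -2*W/(7*(-17 + W)) (I(W) = -(W + W)/(7*(W - 17)) = -2*W/(7*(-17 + W)))
I(-1) + u(18, -14)*(-113) = -2*(-1)/(-119 + 7*(-1)) + (3 - 3*(-14))*(-113) = -2*(-1)/(-119 - 7) + (3 + 42)*(-113) = -2*(-1)/(-126) + 45*(-113) = -2*(-1)*(-1/126) - 5085 = -1/63 - 5085 = -320356/63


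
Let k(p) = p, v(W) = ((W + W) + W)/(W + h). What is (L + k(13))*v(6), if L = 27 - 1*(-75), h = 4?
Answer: 207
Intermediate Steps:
v(W) = 3*W/(4 + W) (v(W) = ((W + W) + W)/(W + 4) = (2*W + W)/(4 + W) = (3*W)/(4 + W) = 3*W/(4 + W))
L = 102 (L = 27 + 75 = 102)
(L + k(13))*v(6) = (102 + 13)*(3*6/(4 + 6)) = 115*(3*6/10) = 115*(3*6*(⅒)) = 115*(9/5) = 207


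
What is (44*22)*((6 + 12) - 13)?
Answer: 4840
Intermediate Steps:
(44*22)*((6 + 12) - 13) = 968*(18 - 13) = 968*5 = 4840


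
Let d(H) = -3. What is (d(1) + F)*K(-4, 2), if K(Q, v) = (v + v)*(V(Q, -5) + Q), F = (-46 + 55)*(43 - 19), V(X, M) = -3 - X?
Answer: -2556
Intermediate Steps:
F = 216 (F = 9*24 = 216)
K(Q, v) = -6*v (K(Q, v) = (v + v)*((-3 - Q) + Q) = (2*v)*(-3) = -6*v)
(d(1) + F)*K(-4, 2) = (-3 + 216)*(-6*2) = 213*(-12) = -2556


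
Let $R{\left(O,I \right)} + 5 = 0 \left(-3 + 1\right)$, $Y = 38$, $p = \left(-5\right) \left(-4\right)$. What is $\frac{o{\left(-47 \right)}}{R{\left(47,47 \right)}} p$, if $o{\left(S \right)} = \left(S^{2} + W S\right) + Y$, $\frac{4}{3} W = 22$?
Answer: $-5886$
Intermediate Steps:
$p = 20$
$W = \frac{33}{2}$ ($W = \frac{3}{4} \cdot 22 = \frac{33}{2} \approx 16.5$)
$o{\left(S \right)} = 38 + S^{2} + \frac{33 S}{2}$ ($o{\left(S \right)} = \left(S^{2} + \frac{33 S}{2}\right) + 38 = 38 + S^{2} + \frac{33 S}{2}$)
$R{\left(O,I \right)} = -5$ ($R{\left(O,I \right)} = -5 + 0 \left(-3 + 1\right) = -5 + 0 \left(-2\right) = -5 + 0 = -5$)
$\frac{o{\left(-47 \right)}}{R{\left(47,47 \right)}} p = \frac{38 + \left(-47\right)^{2} + \frac{33}{2} \left(-47\right)}{-5} \cdot 20 = \left(38 + 2209 - \frac{1551}{2}\right) \left(- \frac{1}{5}\right) 20 = \frac{2943}{2} \left(- \frac{1}{5}\right) 20 = \left(- \frac{2943}{10}\right) 20 = -5886$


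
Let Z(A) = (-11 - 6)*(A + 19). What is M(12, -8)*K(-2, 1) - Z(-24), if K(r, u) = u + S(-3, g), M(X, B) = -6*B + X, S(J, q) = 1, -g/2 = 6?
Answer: 35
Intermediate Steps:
g = -12 (g = -2*6 = -12)
Z(A) = -323 - 17*A (Z(A) = -17*(19 + A) = -323 - 17*A)
M(X, B) = X - 6*B
K(r, u) = 1 + u (K(r, u) = u + 1 = 1 + u)
M(12, -8)*K(-2, 1) - Z(-24) = (12 - 6*(-8))*(1 + 1) - (-323 - 17*(-24)) = (12 + 48)*2 - (-323 + 408) = 60*2 - 1*85 = 120 - 85 = 35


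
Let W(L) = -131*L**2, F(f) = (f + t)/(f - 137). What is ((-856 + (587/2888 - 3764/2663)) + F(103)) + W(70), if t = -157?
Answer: -84035572031067/130742648 ≈ -6.4276e+5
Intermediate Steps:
F(f) = (-157 + f)/(-137 + f) (F(f) = (f - 157)/(f - 137) = (-157 + f)/(-137 + f))
((-856 + (587/2888 - 3764/2663)) + F(103)) + W(70) = ((-856 + (587/2888 - 3764/2663)) + (-157 + 103)/(-137 + 103)) - 131*70**2 = ((-856 + (587*(1/2888) - 3764*1/2663)) - 54/(-34)) - 131*4900 = ((-856 + (587/2888 - 3764/2663)) - 1/34*(-54)) - 641900 = ((-856 - 9307251/7690744) + 27/17) - 641900 = (-6592584115/7690744 + 27/17) - 641900 = -111866279867/130742648 - 641900 = -84035572031067/130742648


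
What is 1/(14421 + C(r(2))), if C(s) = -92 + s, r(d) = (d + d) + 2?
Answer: 1/14335 ≈ 6.9759e-5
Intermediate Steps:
r(d) = 2 + 2*d (r(d) = 2*d + 2 = 2 + 2*d)
1/(14421 + C(r(2))) = 1/(14421 + (-92 + (2 + 2*2))) = 1/(14421 + (-92 + (2 + 4))) = 1/(14421 + (-92 + 6)) = 1/(14421 - 86) = 1/14335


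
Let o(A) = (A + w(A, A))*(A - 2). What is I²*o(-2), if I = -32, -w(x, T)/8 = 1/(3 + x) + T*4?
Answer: -221184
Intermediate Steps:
w(x, T) = -32*T - 8/(3 + x) (w(x, T) = -8*(1/(3 + x) + T*4) = -8*(1/(3 + x) + 4*T) = -32*T - 8/(3 + x))
o(A) = (-2 + A)*(A + 8*(-1 - 12*A - 4*A²)/(3 + A)) (o(A) = (A + 8*(-1 - 12*A - 4*A*A)/(3 + A))*(A - 2) = (A + 8*(-1 - 12*A - 4*A²)/(3 + A))*(-2 + A) = (-2 + A)*(A + 8*(-1 - 12*A - 4*A²)/(3 + A)))
I²*o(-2) = (-32)²*((16 - 31*(-2)² - 31*(-2)³ + 178*(-2))/(3 - 2)) = 1024*((16 - 31*4 - 31*(-8) - 356)/1) = 1024*(1*(16 - 124 + 248 - 356)) = 1024*(1*(-216)) = 1024*(-216) = -221184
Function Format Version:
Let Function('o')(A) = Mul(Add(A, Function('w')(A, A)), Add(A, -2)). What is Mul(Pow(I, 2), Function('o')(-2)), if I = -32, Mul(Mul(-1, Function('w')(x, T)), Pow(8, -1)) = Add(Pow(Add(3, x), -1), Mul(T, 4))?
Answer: -221184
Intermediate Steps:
Function('w')(x, T) = Add(Mul(-32, T), Mul(-8, Pow(Add(3, x), -1))) (Function('w')(x, T) = Mul(-8, Add(Pow(Add(3, x), -1), Mul(T, 4))) = Mul(-8, Add(Pow(Add(3, x), -1), Mul(4, T))) = Add(Mul(-32, T), Mul(-8, Pow(Add(3, x), -1))))
Function('o')(A) = Mul(Add(-2, A), Add(A, Mul(8, Pow(Add(3, A), -1), Add(-1, Mul(-12, A), Mul(-4, Pow(A, 2)))))) (Function('o')(A) = Mul(Add(A, Mul(8, Pow(Add(3, A), -1), Add(-1, Mul(-12, A), Mul(-4, A, A)))), Add(A, -2)) = Mul(Add(A, Mul(8, Pow(Add(3, A), -1), Add(-1, Mul(-12, A), Mul(-4, Pow(A, 2))))), Add(-2, A)) = Mul(Add(-2, A), Add(A, Mul(8, Pow(Add(3, A), -1), Add(-1, Mul(-12, A), Mul(-4, Pow(A, 2)))))))
Mul(Pow(I, 2), Function('o')(-2)) = Mul(Pow(-32, 2), Mul(Pow(Add(3, -2), -1), Add(16, Mul(-31, Pow(-2, 2)), Mul(-31, Pow(-2, 3)), Mul(178, -2)))) = Mul(1024, Mul(Pow(1, -1), Add(16, Mul(-31, 4), Mul(-31, -8), -356))) = Mul(1024, Mul(1, Add(16, -124, 248, -356))) = Mul(1024, Mul(1, -216)) = Mul(1024, -216) = -221184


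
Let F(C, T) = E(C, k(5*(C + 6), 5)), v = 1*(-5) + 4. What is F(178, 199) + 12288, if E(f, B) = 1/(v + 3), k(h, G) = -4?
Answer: 24577/2 ≈ 12289.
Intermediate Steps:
v = -1 (v = -5 + 4 = -1)
E(f, B) = ½ (E(f, B) = 1/(-1 + 3) = 1/2 = ½)
F(C, T) = ½
F(178, 199) + 12288 = ½ + 12288 = 24577/2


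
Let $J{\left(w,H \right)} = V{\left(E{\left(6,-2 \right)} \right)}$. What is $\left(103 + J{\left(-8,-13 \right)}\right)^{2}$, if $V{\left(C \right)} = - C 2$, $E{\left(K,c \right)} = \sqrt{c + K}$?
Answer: $9801$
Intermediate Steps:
$E{\left(K,c \right)} = \sqrt{K + c}$
$V{\left(C \right)} = - 2 C$
$J{\left(w,H \right)} = -4$ ($J{\left(w,H \right)} = - 2 \sqrt{6 - 2} = - 2 \sqrt{4} = \left(-2\right) 2 = -4$)
$\left(103 + J{\left(-8,-13 \right)}\right)^{2} = \left(103 - 4\right)^{2} = 99^{2} = 9801$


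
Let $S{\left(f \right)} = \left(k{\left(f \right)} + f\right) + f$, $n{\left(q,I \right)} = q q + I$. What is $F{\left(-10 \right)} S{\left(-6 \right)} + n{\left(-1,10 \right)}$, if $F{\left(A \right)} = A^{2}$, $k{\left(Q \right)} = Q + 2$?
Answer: $-1589$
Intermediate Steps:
$k{\left(Q \right)} = 2 + Q$
$n{\left(q,I \right)} = I + q^{2}$ ($n{\left(q,I \right)} = q^{2} + I = I + q^{2}$)
$S{\left(f \right)} = 2 + 3 f$ ($S{\left(f \right)} = \left(\left(2 + f\right) + f\right) + f = \left(2 + 2 f\right) + f = 2 + 3 f$)
$F{\left(-10 \right)} S{\left(-6 \right)} + n{\left(-1,10 \right)} = \left(-10\right)^{2} \left(2 + 3 \left(-6\right)\right) + \left(10 + \left(-1\right)^{2}\right) = 100 \left(2 - 18\right) + \left(10 + 1\right) = 100 \left(-16\right) + 11 = -1600 + 11 = -1589$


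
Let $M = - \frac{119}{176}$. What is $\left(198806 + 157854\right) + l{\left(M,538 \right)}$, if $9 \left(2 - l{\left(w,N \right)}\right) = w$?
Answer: $\frac{564952727}{1584} \approx 3.5666 \cdot 10^{5}$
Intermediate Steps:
$M = - \frac{119}{176}$ ($M = \left(-119\right) \frac{1}{176} = - \frac{119}{176} \approx -0.67614$)
$l{\left(w,N \right)} = 2 - \frac{w}{9}$
$\left(198806 + 157854\right) + l{\left(M,538 \right)} = \left(198806 + 157854\right) + \left(2 - - \frac{119}{1584}\right) = 356660 + \left(2 + \frac{119}{1584}\right) = 356660 + \frac{3287}{1584} = \frac{564952727}{1584}$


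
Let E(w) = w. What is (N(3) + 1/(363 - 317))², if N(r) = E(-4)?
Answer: 33489/2116 ≈ 15.827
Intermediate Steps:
N(r) = -4
(N(3) + 1/(363 - 317))² = (-4 + 1/(363 - 317))² = (-4 + 1/46)² = (-183/46)² = 33489/2116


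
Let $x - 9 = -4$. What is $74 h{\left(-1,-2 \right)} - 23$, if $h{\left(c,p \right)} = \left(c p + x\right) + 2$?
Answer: $643$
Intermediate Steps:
$x = 5$ ($x = 9 - 4 = 5$)
$h{\left(c,p \right)} = 7 + c p$ ($h{\left(c,p \right)} = \left(c p + 5\right) + 2 = \left(5 + c p\right) + 2 = 7 + c p$)
$74 h{\left(-1,-2 \right)} - 23 = 74 \left(7 - -2\right) - 23 = 74 \left(7 + 2\right) - 23 = 74 \cdot 9 - 23 = 666 - 23 = 643$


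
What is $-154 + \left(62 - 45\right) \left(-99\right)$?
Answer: $-1837$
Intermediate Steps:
$-154 + \left(62 - 45\right) \left(-99\right) = -154 + 17 \left(-99\right) = -154 - 1683 = -1837$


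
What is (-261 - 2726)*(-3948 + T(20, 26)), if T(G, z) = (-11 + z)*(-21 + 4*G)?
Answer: 9149181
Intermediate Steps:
T(G, z) = (-21 + 4*G)*(-11 + z)
(-261 - 2726)*(-3948 + T(20, 26)) = (-261 - 2726)*(-3948 + (231 - 44*20 - 21*26 + 4*20*26)) = -2987*(-3948 + (231 - 880 - 546 + 2080)) = -2987*(-3948 + 885) = -2987*(-3063) = 9149181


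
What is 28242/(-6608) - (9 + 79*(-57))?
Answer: 14834055/3304 ≈ 4489.7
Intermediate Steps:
28242/(-6608) - (9 + 79*(-57)) = 28242*(-1/6608) - (9 - 4503) = -14121/3304 - 1*(-4494) = -14121/3304 + 4494 = 14834055/3304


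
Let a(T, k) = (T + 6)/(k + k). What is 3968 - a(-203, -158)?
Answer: 1253691/316 ≈ 3967.4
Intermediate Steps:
a(T, k) = (6 + T)/(2*k) (a(T, k) = (6 + T)/((2*k)) = (6 + T)*(1/(2*k)) = (6 + T)/(2*k))
3968 - a(-203, -158) = 3968 - (6 - 203)/(2*(-158)) = 3968 - (-1)*(-197)/(2*158) = 3968 - 1*197/316 = 3968 - 197/316 = 1253691/316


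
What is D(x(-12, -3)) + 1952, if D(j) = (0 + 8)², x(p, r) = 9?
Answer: 2016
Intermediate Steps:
D(j) = 64 (D(j) = 8² = 64)
D(x(-12, -3)) + 1952 = 64 + 1952 = 2016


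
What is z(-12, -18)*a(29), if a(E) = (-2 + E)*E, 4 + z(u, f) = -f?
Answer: 10962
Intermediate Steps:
z(u, f) = -4 - f
a(E) = E*(-2 + E)
z(-12, -18)*a(29) = (-4 - 1*(-18))*(29*(-2 + 29)) = (-4 + 18)*(29*27) = 14*783 = 10962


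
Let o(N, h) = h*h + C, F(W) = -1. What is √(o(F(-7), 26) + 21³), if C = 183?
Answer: 2*√2530 ≈ 100.60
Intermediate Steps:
o(N, h) = 183 + h² (o(N, h) = h*h + 183 = h² + 183 = 183 + h²)
√(o(F(-7), 26) + 21³) = √((183 + 26²) + 21³) = √((183 + 676) + 9261) = √(859 + 9261) = √10120 = 2*√2530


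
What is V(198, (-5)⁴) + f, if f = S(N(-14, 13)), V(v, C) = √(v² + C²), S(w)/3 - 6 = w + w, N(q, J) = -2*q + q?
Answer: 102 + √429829 ≈ 757.61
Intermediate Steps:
N(q, J) = -q
S(w) = 18 + 6*w (S(w) = 18 + 3*(w + w) = 18 + 3*(2*w) = 18 + 6*w)
V(v, C) = √(C² + v²)
f = 102 (f = 18 + 6*(-1*(-14)) = 18 + 6*14 = 18 + 84 = 102)
V(198, (-5)⁴) + f = √(((-5)⁴)² + 198²) + 102 = √(625² + 39204) + 102 = √(390625 + 39204) + 102 = √429829 + 102 = 102 + √429829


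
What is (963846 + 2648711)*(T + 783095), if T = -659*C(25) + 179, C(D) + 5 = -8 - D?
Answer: 2920087624012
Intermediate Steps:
C(D) = -13 - D (C(D) = -5 + (-8 - D) = -13 - D)
T = 25221 (T = -659*(-13 - 1*25) + 179 = -659*(-13 - 25) + 179 = -659*(-38) + 179 = 25042 + 179 = 25221)
(963846 + 2648711)*(T + 783095) = (963846 + 2648711)*(25221 + 783095) = 3612557*808316 = 2920087624012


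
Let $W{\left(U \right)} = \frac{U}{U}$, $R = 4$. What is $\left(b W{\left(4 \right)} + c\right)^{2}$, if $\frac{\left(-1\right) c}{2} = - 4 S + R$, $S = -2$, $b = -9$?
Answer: $1089$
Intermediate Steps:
$W{\left(U \right)} = 1$
$c = -24$ ($c = - 2 \left(\left(-4\right) \left(-2\right) + 4\right) = - 2 \left(8 + 4\right) = \left(-2\right) 12 = -24$)
$\left(b W{\left(4 \right)} + c\right)^{2} = \left(\left(-9\right) 1 - 24\right)^{2} = \left(-9 - 24\right)^{2} = \left(-33\right)^{2} = 1089$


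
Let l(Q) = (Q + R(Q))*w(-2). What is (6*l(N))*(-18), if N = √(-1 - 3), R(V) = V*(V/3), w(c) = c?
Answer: -288 + 432*I ≈ -288.0 + 432.0*I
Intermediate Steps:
R(V) = V²/3 (R(V) = V*(V*(⅓)) = V*(V/3) = V²/3)
N = 2*I (N = √(-4) = 2*I ≈ 2.0*I)
l(Q) = -2*Q - 2*Q²/3 (l(Q) = (Q + Q²/3)*(-2) = -2*Q - 2*Q²/3)
(6*l(N))*(-18) = (6*(2*(2*I)*(-3 - 2*I)/3))*(-18) = (6*(4*I*(-3 - 2*I)/3))*(-18) = (8*I*(-3 - 2*I))*(-18) = -144*I*(-3 - 2*I)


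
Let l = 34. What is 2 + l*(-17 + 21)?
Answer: 138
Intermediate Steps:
2 + l*(-17 + 21) = 2 + 34*(-17 + 21) = 2 + 34*4 = 2 + 136 = 138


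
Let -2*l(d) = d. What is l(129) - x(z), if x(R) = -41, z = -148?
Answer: -47/2 ≈ -23.500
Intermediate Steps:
l(d) = -d/2
l(129) - x(z) = -½*129 - 1*(-41) = -129/2 + 41 = -47/2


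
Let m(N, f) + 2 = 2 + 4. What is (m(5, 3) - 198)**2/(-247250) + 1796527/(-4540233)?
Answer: -307533754969/561286304625 ≈ -0.54791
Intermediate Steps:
m(N, f) = 4 (m(N, f) = -2 + (2 + 4) = -2 + 6 = 4)
(m(5, 3) - 198)**2/(-247250) + 1796527/(-4540233) = (4 - 198)**2/(-247250) + 1796527/(-4540233) = (-194)**2*(-1/247250) + 1796527*(-1/4540233) = 37636*(-1/247250) - 1796527/4540233 = -18818/123625 - 1796527/4540233 = -307533754969/561286304625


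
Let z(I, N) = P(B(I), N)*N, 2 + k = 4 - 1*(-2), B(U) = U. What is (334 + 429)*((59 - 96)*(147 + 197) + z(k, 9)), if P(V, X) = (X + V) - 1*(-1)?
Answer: -9615326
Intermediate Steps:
P(V, X) = 1 + V + X (P(V, X) = (V + X) + 1 = 1 + V + X)
k = 4 (k = -2 + (4 - 1*(-2)) = -2 + (4 + 2) = -2 + 6 = 4)
z(I, N) = N*(1 + I + N) (z(I, N) = (1 + I + N)*N = N*(1 + I + N))
(334 + 429)*((59 - 96)*(147 + 197) + z(k, 9)) = (334 + 429)*((59 - 96)*(147 + 197) + 9*(1 + 4 + 9)) = 763*(-37*344 + 9*14) = 763*(-12728 + 126) = 763*(-12602) = -9615326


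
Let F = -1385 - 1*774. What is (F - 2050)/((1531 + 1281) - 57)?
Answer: -4209/2755 ≈ -1.5278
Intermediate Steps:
F = -2159 (F = -1385 - 774 = -2159)
(F - 2050)/((1531 + 1281) - 57) = (-2159 - 2050)/((1531 + 1281) - 57) = -4209/(2812 - 57) = -4209/2755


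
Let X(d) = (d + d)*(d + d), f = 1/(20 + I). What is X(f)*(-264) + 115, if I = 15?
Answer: 139819/1225 ≈ 114.14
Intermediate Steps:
f = 1/35 (f = 1/(20 + 15) = 1/35 ≈ 0.028571)
X(d) = 4*d**2 (X(d) = (2*d)*(2*d) = 4*d**2)
X(f)*(-264) + 115 = (4*(1/35)**2)*(-264) + 115 = (4*(1/1225))*(-264) + 115 = (4/1225)*(-264) + 115 = -1056/1225 + 115 = 139819/1225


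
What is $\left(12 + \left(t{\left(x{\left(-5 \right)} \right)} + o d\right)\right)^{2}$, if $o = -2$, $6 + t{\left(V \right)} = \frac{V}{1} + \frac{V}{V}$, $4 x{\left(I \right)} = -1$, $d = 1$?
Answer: $\frac{361}{16} \approx 22.563$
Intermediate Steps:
$x{\left(I \right)} = - \frac{1}{4}$ ($x{\left(I \right)} = \frac{1}{4} \left(-1\right) = - \frac{1}{4}$)
$t{\left(V \right)} = -5 + V$ ($t{\left(V \right)} = -6 + \left(\frac{V}{1} + \frac{V}{V}\right) = -6 + \left(V 1 + 1\right) = -6 + \left(V + 1\right) = -6 + \left(1 + V\right) = -5 + V$)
$\left(12 + \left(t{\left(x{\left(-5 \right)} \right)} + o d\right)\right)^{2} = \left(12 - \frac{29}{4}\right)^{2} = \left(\frac{19}{4}\right)^{2} = \frac{361}{16}$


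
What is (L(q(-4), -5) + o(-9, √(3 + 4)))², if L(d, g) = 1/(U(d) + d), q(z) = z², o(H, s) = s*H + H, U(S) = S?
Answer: 662977/1024 + 2583*√7/16 ≈ 1074.6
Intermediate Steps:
o(H, s) = H + H*s (o(H, s) = H*s + H = H + H*s)
L(d, g) = 1/(2*d) (L(d, g) = 1/(d + d) = 1/(2*d))
(L(q(-4), -5) + o(-9, √(3 + 4)))² = (1/(2*((-4)²)) - 9*(1 + √(3 + 4)))² = ((½)/16 - 9*(1 + √7))² = ((½)*(1/16) + (-9 - 9*√7))² = (1/32 + (-9 - 9*√7))² = (-287/32 - 9*√7)²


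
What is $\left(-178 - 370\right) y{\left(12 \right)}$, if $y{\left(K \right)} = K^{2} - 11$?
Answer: $-72884$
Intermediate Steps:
$y{\left(K \right)} = -11 + K^{2}$
$\left(-178 - 370\right) y{\left(12 \right)} = \left(-178 - 370\right) \left(-11 + 12^{2}\right) = - 548 \left(-11 + 144\right) = \left(-548\right) 133 = -72884$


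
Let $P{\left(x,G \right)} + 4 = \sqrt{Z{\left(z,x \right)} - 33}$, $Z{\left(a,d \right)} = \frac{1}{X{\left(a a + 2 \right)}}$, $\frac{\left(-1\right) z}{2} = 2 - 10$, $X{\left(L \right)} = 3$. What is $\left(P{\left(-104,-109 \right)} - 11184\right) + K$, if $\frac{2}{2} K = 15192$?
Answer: $4004 + \frac{7 i \sqrt{6}}{3} \approx 4004.0 + 5.7155 i$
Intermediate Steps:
$z = 16$ ($z = - 2 \left(2 - 10\right) = \left(-2\right) \left(-8\right) = 16$)
$Z{\left(a,d \right)} = \frac{1}{3}$
$P{\left(x,G \right)} = -4 + \frac{7 i \sqrt{6}}{3}$ ($P{\left(x,G \right)} = -4 + \sqrt{\frac{1}{3} - 33} = -4 + \sqrt{- \frac{98}{3}} = -4 + \frac{7 i \sqrt{6}}{3}$)
$K = 15192$
$\left(P{\left(-104,-109 \right)} - 11184\right) + K = \left(\left(-4 + \frac{7 i \sqrt{6}}{3}\right) - 11184\right) + 15192 = \left(-11188 + \frac{7 i \sqrt{6}}{3}\right) + 15192 = 4004 + \frac{7 i \sqrt{6}}{3}$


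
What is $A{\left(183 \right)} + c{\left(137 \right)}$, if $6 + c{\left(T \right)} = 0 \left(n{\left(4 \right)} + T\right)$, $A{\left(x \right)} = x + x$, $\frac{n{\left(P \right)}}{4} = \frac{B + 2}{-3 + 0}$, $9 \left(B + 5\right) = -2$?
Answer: $360$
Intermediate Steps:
$B = - \frac{47}{9}$ ($B = -5 + \frac{1}{9} \left(-2\right) = -5 - \frac{2}{9} = - \frac{47}{9} \approx -5.2222$)
$n{\left(P \right)} = \frac{116}{27}$ ($n{\left(P \right)} = 4 \frac{- \frac{47}{9} + 2}{-3 + 0} = 4 \left(- \frac{29}{9 \left(-3\right)}\right) = 4 \left(\left(- \frac{29}{9}\right) \left(- \frac{1}{3}\right)\right) = 4 \cdot \frac{29}{27} = \frac{116}{27}$)
$A{\left(x \right)} = 2 x$
$c{\left(T \right)} = -6$ ($c{\left(T \right)} = -6 + 0 \left(\frac{116}{27} + T\right) = -6 + 0 = -6$)
$A{\left(183 \right)} + c{\left(137 \right)} = 2 \cdot 183 - 6 = 366 - 6 = 360$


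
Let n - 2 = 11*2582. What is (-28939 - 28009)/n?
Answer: -14237/7101 ≈ -2.0049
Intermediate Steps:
n = 28404 (n = 2 + 11*2582 = 2 + 28402 = 28404)
(-28939 - 28009)/n = (-28939 - 28009)/28404 = -56948*1/28404 = -14237/7101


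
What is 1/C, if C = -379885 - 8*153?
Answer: -1/381109 ≈ -2.6239e-6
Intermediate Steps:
C = -381109 (C = -379885 - 1*1224 = -379885 - 1224 = -381109)
1/C = 1/(-381109) = -1/381109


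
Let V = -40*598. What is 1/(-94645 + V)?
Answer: -1/118565 ≈ -8.4342e-6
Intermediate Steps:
V = -23920
1/(-94645 + V) = 1/(-94645 - 23920) = 1/(-118565) = -1/118565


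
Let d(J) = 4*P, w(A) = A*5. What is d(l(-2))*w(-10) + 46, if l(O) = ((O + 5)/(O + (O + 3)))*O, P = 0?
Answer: 46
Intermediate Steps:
l(O) = O*(5 + O)/(3 + 2*O) (l(O) = ((5 + O)/(O + (3 + O)))*O = ((5 + O)/(3 + 2*O))*O = O*(5 + O)/(3 + 2*O))
w(A) = 5*A
d(J) = 0 (d(J) = 4*0 = 0)
d(l(-2))*w(-10) + 46 = 0*(5*(-10)) + 46 = 0*(-50) + 46 = 0 + 46 = 46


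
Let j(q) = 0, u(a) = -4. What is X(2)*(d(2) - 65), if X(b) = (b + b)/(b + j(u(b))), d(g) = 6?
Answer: -118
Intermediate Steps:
X(b) = 2 (X(b) = (b + b)/(b + 0) = (2*b)/b = 2)
X(2)*(d(2) - 65) = 2*(6 - 65) = 2*(-59) = -118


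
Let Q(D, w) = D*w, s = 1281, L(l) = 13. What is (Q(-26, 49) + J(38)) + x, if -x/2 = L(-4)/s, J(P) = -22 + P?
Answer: -1611524/1281 ≈ -1258.0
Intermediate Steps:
x = -26/1281 ≈ -0.020297
(Q(-26, 49) + J(38)) + x = (-26*49 + (-22 + 38)) - 26/1281 = (-1274 + 16) - 26/1281 = -1258 - 26/1281 = -1611524/1281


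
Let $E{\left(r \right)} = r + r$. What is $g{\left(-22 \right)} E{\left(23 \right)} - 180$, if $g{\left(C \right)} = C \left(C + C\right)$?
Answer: $44348$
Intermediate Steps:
$E{\left(r \right)} = 2 r$
$g{\left(C \right)} = 2 C^{2}$ ($g{\left(C \right)} = C 2 C = 2 C^{2}$)
$g{\left(-22 \right)} E{\left(23 \right)} - 180 = 2 \left(-22\right)^{2} \cdot 2 \cdot 23 - 180 = 2 \cdot 484 \cdot 46 - 180 = 968 \cdot 46 - 180 = 44528 - 180 = 44348$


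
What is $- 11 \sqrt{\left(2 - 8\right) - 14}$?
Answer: $- 22 i \sqrt{5} \approx - 49.193 i$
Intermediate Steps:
$- 11 \sqrt{\left(2 - 8\right) - 14} = - 11 \sqrt{-6 - 14} = - 11 \sqrt{-20} = - 11 \cdot 2 i \sqrt{5} = - 22 i \sqrt{5}$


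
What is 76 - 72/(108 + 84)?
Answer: 605/8 ≈ 75.625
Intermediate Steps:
76 - 72/(108 + 84) = 76 - 72/192 = 76 - 72*1/192 = 76 - 3/8 = 605/8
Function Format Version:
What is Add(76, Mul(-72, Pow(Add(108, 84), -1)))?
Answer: Rational(605, 8) ≈ 75.625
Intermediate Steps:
Add(76, Mul(-72, Pow(Add(108, 84), -1))) = Add(76, Mul(-72, Pow(192, -1))) = Add(76, Mul(-72, Rational(1, 192))) = Add(76, Rational(-3, 8)) = Rational(605, 8)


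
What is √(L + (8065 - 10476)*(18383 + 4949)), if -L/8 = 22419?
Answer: 2*I*√14108201 ≈ 7512.2*I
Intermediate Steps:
L = -179352 (L = -8*22419 = -179352)
√(L + (8065 - 10476)*(18383 + 4949)) = √(-179352 + (8065 - 10476)*(18383 + 4949)) = √(-179352 - 2411*23332) = √(-179352 - 56253452) = √(-56432804) = 2*I*√14108201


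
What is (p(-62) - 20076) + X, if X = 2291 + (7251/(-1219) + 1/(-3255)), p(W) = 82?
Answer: -70266363259/3967845 ≈ -17709.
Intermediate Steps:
X = 9066729671/3967845 (X = 2291 + (7251*(-1/1219) + 1*(-1/3255)) = 2291 + (-7251/1219 - 1/3255) = 2291 - 23603224/3967845 = 9066729671/3967845 ≈ 2285.1)
(p(-62) - 20076) + X = (82 - 20076) + 9066729671/3967845 = -19994 + 9066729671/3967845 = -70266363259/3967845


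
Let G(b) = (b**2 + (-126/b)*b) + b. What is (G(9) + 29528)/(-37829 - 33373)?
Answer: -14746/35601 ≈ -0.41420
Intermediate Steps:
G(b) = -126 + b + b**2 (G(b) = (b**2 - 126) + b = (-126 + b**2) + b = -126 + b + b**2)
(G(9) + 29528)/(-37829 - 33373) = ((-126 + 9 + 9**2) + 29528)/(-37829 - 33373) = ((-126 + 9 + 81) + 29528)/(-71202) = (-36 + 29528)*(-1/71202) = 29492*(-1/71202) = -14746/35601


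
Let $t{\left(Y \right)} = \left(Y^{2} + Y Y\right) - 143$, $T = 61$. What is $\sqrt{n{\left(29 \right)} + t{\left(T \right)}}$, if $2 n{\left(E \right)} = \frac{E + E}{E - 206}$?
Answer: $\frac{\sqrt{228665238}}{177} \approx 85.433$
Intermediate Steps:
$n{\left(E \right)} = \frac{E}{-206 + E}$ ($n{\left(E \right)} = \frac{\left(E + E\right) \frac{1}{E - 206}}{2} = \frac{2 E \frac{1}{-206 + E}}{2} = \frac{E}{-206 + E}$)
$t{\left(Y \right)} = -143 + 2 Y^{2}$ ($t{\left(Y \right)} = \left(Y^{2} + Y^{2}\right) - 143 = 2 Y^{2} - 143 = -143 + 2 Y^{2}$)
$\sqrt{n{\left(29 \right)} + t{\left(T \right)}} = \sqrt{\frac{29}{-206 + 29} - \left(143 - 2 \cdot 61^{2}\right)} = \sqrt{\frac{29}{-177} + \left(-143 + 2 \cdot 3721\right)} = \sqrt{29 \left(- \frac{1}{177}\right) + \left(-143 + 7442\right)} = \sqrt{- \frac{29}{177} + 7299} = \sqrt{\frac{1291894}{177}} = \frac{\sqrt{228665238}}{177}$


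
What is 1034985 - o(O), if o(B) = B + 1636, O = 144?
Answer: 1033205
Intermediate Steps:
o(B) = 1636 + B
1034985 - o(O) = 1034985 - (1636 + 144) = 1034985 - 1*1780 = 1034985 - 1780 = 1033205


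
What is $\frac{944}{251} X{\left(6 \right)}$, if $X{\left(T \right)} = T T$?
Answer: $\frac{33984}{251} \approx 135.39$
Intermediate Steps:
$X{\left(T \right)} = T^{2}$
$\frac{944}{251} X{\left(6 \right)} = \frac{944}{251} \cdot 6^{2} = 944 \cdot \frac{1}{251} \cdot 36 = \frac{944}{251} \cdot 36 = \frac{33984}{251}$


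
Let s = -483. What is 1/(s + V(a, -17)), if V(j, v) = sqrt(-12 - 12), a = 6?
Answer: -161/77771 - 2*I*sqrt(6)/233313 ≈ -0.0020702 - 2.0997e-5*I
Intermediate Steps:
V(j, v) = 2*I*sqrt(6) (V(j, v) = sqrt(-24) = 2*I*sqrt(6))
1/(s + V(a, -17)) = 1/(-483 + 2*I*sqrt(6))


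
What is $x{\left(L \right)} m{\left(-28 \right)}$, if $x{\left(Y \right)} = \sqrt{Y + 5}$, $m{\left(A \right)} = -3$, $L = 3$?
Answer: $- 6 \sqrt{2} \approx -8.4853$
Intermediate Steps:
$x{\left(Y \right)} = \sqrt{5 + Y}$
$x{\left(L \right)} m{\left(-28 \right)} = \sqrt{5 + 3} \left(-3\right) = \sqrt{8} \left(-3\right) = 2 \sqrt{2} \left(-3\right) = - 6 \sqrt{2}$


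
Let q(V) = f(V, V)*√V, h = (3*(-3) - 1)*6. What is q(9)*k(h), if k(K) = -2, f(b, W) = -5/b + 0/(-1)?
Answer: 10/3 ≈ 3.3333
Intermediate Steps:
f(b, W) = -5/b (f(b, W) = -5/b + 0*(-1) = -5/b + 0 = -5/b)
h = -60 (h = (-9 - 1)*6 = -10*6 = -60)
q(V) = -5/√V (q(V) = (-5/V)*√V = -5/√V)
q(9)*k(h) = -5/√9*(-2) = -5*⅓*(-2) = -5/3*(-2) = 10/3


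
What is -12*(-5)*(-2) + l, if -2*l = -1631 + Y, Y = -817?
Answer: 1104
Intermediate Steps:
l = 1224 (l = -(-1631 - 817)/2 = -½*(-2448) = 1224)
-12*(-5)*(-2) + l = -12*(-5)*(-2) + 1224 = 60*(-2) + 1224 = -120 + 1224 = 1104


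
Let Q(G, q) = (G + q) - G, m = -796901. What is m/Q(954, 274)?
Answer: -796901/274 ≈ -2908.4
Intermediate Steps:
Q(G, q) = q
m/Q(954, 274) = -796901/274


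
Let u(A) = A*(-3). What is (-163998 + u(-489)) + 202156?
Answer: 39625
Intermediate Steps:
u(A) = -3*A
(-163998 + u(-489)) + 202156 = (-163998 - 3*(-489)) + 202156 = (-163998 + 1467) + 202156 = -162531 + 202156 = 39625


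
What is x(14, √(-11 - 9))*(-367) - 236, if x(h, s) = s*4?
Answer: -236 - 2936*I*√5 ≈ -236.0 - 6565.1*I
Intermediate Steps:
x(h, s) = 4*s
x(14, √(-11 - 9))*(-367) - 236 = (4*√(-11 - 9))*(-367) - 236 = (4*√(-20))*(-367) - 236 = (4*(2*I*√5))*(-367) - 236 = (8*I*√5)*(-367) - 236 = -2936*I*√5 - 236 = -236 - 2936*I*√5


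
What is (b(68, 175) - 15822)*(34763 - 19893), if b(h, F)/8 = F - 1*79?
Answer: -223852980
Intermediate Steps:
b(h, F) = -632 + 8*F (b(h, F) = 8*(F - 1*79) = 8*(F - 79) = 8*(-79 + F) = -632 + 8*F)
(b(68, 175) - 15822)*(34763 - 19893) = ((-632 + 8*175) - 15822)*(34763 - 19893) = ((-632 + 1400) - 15822)*14870 = (768 - 15822)*14870 = -15054*14870 = -223852980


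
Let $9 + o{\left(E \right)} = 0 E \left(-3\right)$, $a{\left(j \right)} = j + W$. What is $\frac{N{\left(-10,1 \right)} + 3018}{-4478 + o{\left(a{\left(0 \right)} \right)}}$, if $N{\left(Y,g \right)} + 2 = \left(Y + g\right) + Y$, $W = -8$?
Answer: $- \frac{2997}{4487} \approx -0.66793$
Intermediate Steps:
$N{\left(Y,g \right)} = -2 + g + 2 Y$ ($N{\left(Y,g \right)} = -2 + \left(\left(Y + g\right) + Y\right) = -2 + \left(g + 2 Y\right) = -2 + g + 2 Y$)
$a{\left(j \right)} = -8 + j$ ($a{\left(j \right)} = j - 8 = -8 + j$)
$o{\left(E \right)} = -9$ ($o{\left(E \right)} = -9 + 0 E \left(-3\right) = -9 + 0 \left(-3\right) = -9 + 0 = -9$)
$\frac{N{\left(-10,1 \right)} + 3018}{-4478 + o{\left(a{\left(0 \right)} \right)}} = \frac{\left(-2 + 1 + 2 \left(-10\right)\right) + 3018}{-4478 - 9} = \frac{\left(-2 + 1 - 20\right) + 3018}{-4487} = \left(-21 + 3018\right) \left(- \frac{1}{4487}\right) = 2997 \left(- \frac{1}{4487}\right) = - \frac{2997}{4487}$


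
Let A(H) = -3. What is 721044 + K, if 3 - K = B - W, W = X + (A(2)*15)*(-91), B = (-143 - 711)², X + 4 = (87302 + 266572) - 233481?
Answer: 116215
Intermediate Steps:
X = 120389 (X = -4 + ((87302 + 266572) - 233481) = -4 + (353874 - 233481) = -4 + 120393 = 120389)
B = 729316 (B = (-854)² = 729316)
W = 124484 (W = 120389 - 3*15*(-91) = 120389 - 45*(-91) = 120389 + 4095 = 124484)
K = -604829 (K = 3 - (729316 - 1*124484) = 3 - (729316 - 124484) = 3 - 1*604832 = 3 - 604832 = -604829)
721044 + K = 721044 - 604829 = 116215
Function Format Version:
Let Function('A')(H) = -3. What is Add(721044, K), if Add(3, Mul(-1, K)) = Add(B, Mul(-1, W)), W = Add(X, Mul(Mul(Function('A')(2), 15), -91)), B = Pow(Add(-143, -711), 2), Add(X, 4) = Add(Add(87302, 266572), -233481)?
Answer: 116215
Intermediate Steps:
X = 120389 (X = Add(-4, Add(Add(87302, 266572), -233481)) = Add(-4, Add(353874, -233481)) = Add(-4, 120393) = 120389)
B = 729316 (B = Pow(-854, 2) = 729316)
W = 124484 (W = Add(120389, Mul(Mul(-3, 15), -91)) = Add(120389, Mul(-45, -91)) = Add(120389, 4095) = 124484)
K = -604829 (K = Add(3, Mul(-1, Add(729316, Mul(-1, 124484)))) = Add(3, Mul(-1, Add(729316, -124484))) = Add(3, Mul(-1, 604832)) = Add(3, -604832) = -604829)
Add(721044, K) = Add(721044, -604829) = 116215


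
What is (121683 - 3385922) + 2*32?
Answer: -3264175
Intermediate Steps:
(121683 - 3385922) + 2*32 = -3264239 + 64 = -3264175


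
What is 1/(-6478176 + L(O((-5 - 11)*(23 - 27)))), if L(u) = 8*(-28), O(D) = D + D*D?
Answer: -1/6478400 ≈ -1.5436e-7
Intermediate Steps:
O(D) = D + D²
L(u) = -224
1/(-6478176 + L(O((-5 - 11)*(23 - 27)))) = 1/(-6478176 - 224) = 1/(-6478400) = -1/6478400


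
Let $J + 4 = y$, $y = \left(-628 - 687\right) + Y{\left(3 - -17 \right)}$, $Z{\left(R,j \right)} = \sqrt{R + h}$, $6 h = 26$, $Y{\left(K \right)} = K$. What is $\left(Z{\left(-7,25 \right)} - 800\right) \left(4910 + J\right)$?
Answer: $-2888800 + \frac{7222 i \sqrt{6}}{3} \approx -2.8888 \cdot 10^{6} + 5896.7 i$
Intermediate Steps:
$h = \frac{13}{3}$ ($h = \frac{1}{6} \cdot 26 = \frac{13}{3} \approx 4.3333$)
$Z{\left(R,j \right)} = \sqrt{\frac{13}{3} + R}$ ($Z{\left(R,j \right)} = \sqrt{R + \frac{13}{3}} = \sqrt{\frac{13}{3} + R}$)
$y = -1295$ ($y = \left(-628 - 687\right) + \left(3 - -17\right) = -1315 + \left(3 + 17\right) = -1315 + 20 = -1295$)
$J = -1299$ ($J = -4 - 1295 = -1299$)
$\left(Z{\left(-7,25 \right)} - 800\right) \left(4910 + J\right) = \left(\frac{\sqrt{39 + 9 \left(-7\right)}}{3} - 800\right) \left(4910 - 1299\right) = \left(\frac{\sqrt{39 - 63}}{3} - 800\right) 3611 = \left(\frac{\sqrt{-24}}{3} - 800\right) 3611 = \left(\frac{2 i \sqrt{6}}{3} - 800\right) 3611 = \left(-800 + \frac{2 i \sqrt{6}}{3}\right) 3611 = -2888800 + \frac{7222 i \sqrt{6}}{3}$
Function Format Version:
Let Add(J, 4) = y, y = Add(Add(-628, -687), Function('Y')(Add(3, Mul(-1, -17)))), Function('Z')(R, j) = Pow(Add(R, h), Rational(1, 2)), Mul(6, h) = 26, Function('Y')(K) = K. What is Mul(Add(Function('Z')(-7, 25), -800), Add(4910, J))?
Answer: Add(-2888800, Mul(Rational(7222, 3), I, Pow(6, Rational(1, 2)))) ≈ Add(-2.8888e+6, Mul(5896.7, I))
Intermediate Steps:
h = Rational(13, 3) (h = Mul(Rational(1, 6), 26) = Rational(13, 3) ≈ 4.3333)
Function('Z')(R, j) = Pow(Add(Rational(13, 3), R), Rational(1, 2)) (Function('Z')(R, j) = Pow(Add(R, Rational(13, 3)), Rational(1, 2)) = Pow(Add(Rational(13, 3), R), Rational(1, 2)))
y = -1295 (y = Add(Add(-628, -687), Add(3, Mul(-1, -17))) = Add(-1315, Add(3, 17)) = Add(-1315, 20) = -1295)
J = -1299 (J = Add(-4, -1295) = -1299)
Mul(Add(Function('Z')(-7, 25), -800), Add(4910, J)) = Mul(Add(Mul(Rational(1, 3), Pow(Add(39, Mul(9, -7)), Rational(1, 2))), -800), Add(4910, -1299)) = Mul(Add(Mul(Rational(1, 3), Pow(Add(39, -63), Rational(1, 2))), -800), 3611) = Mul(Add(Mul(Rational(1, 3), Pow(-24, Rational(1, 2))), -800), 3611) = Mul(Add(Mul(Rational(1, 3), Mul(2, I, Pow(6, Rational(1, 2)))), -800), 3611) = Mul(Add(Mul(Rational(2, 3), I, Pow(6, Rational(1, 2))), -800), 3611) = Mul(Add(-800, Mul(Rational(2, 3), I, Pow(6, Rational(1, 2)))), 3611) = Add(-2888800, Mul(Rational(7222, 3), I, Pow(6, Rational(1, 2))))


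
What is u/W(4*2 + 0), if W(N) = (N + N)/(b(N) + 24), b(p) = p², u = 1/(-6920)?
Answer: -11/13840 ≈ -0.00079480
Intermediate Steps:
u = -1/6920 ≈ -0.00014451
W(N) = 2*N/(24 + N²) (W(N) = (N + N)/(N² + 24) = (2*N)/(24 + N²) = 2*N/(24 + N²))
u/W(4*2 + 0) = -(24 + (4*2 + 0)²)/(2*(4*2 + 0))/6920 = -(24 + (8 + 0)²)/(2*(8 + 0))/6920 = -1/(6920*(2*8/(24 + 8²))) = -1/(6920*(2*8/(24 + 64))) = -1/(6920*(2*8/88)) = -1/(6920*(2*8*(1/88))) = -1/(6920*2/11) = -1/6920*11/2 = -11/13840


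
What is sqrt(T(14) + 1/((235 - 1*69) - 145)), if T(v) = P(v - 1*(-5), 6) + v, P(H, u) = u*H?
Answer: sqrt(56469)/21 ≈ 11.316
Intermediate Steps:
P(H, u) = H*u
T(v) = 30 + 7*v (T(v) = (v - 1*(-5))*6 + v = (v + 5)*6 + v = (5 + v)*6 + v = (30 + 6*v) + v = 30 + 7*v)
sqrt(T(14) + 1/((235 - 1*69) - 145)) = sqrt((30 + 7*14) + 1/((235 - 1*69) - 145)) = sqrt((30 + 98) + 1/((235 - 69) - 145)) = sqrt(128 + 1/(166 - 145)) = sqrt(128 + 1/21) = sqrt(2689/21) = sqrt(56469)/21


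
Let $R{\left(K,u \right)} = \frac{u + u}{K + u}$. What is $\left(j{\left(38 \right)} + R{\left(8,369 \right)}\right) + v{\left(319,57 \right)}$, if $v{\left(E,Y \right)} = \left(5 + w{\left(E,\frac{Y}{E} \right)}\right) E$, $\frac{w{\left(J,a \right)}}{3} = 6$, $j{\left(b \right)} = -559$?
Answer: $\frac{2556044}{377} \approx 6780.0$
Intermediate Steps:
$w{\left(J,a \right)} = 18$ ($w{\left(J,a \right)} = 3 \cdot 6 = 18$)
$v{\left(E,Y \right)} = 23 E$ ($v{\left(E,Y \right)} = \left(5 + 18\right) E = 23 E$)
$R{\left(K,u \right)} = \frac{2 u}{K + u}$
$\left(j{\left(38 \right)} + R{\left(8,369 \right)}\right) + v{\left(319,57 \right)} = \left(-559 + 2 \cdot 369 \frac{1}{8 + 369}\right) + 23 \cdot 319 = \left(-559 + 2 \cdot 369 \cdot \frac{1}{377}\right) + 7337 = \left(-559 + \frac{738}{377}\right) + 7337 = - \frac{210005}{377} + 7337 = \frac{2556044}{377}$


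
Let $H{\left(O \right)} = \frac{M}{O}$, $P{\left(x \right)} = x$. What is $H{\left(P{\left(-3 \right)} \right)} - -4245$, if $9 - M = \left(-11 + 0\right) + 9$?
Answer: $\frac{12724}{3} \approx 4241.3$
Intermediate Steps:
$M = 11$ ($M = 9 - \left(\left(-11 + 0\right) + 9\right) = 9 - \left(-11 + 9\right) = 9 - -2 = 9 + 2 = 11$)
$H{\left(O \right)} = \frac{11}{O}$
$H{\left(P{\left(-3 \right)} \right)} - -4245 = \frac{11}{-3} - -4245 = 11 \left(- \frac{1}{3}\right) + 4245 = - \frac{11}{3} + 4245 = \frac{12724}{3}$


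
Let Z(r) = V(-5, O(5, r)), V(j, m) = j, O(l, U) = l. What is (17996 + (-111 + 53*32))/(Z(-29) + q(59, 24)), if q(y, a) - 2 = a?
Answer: 6527/7 ≈ 932.43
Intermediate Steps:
q(y, a) = 2 + a
Z(r) = -5
(17996 + (-111 + 53*32))/(Z(-29) + q(59, 24)) = (17996 + (-111 + 53*32))/(-5 + (2 + 24)) = (17996 + (-111 + 1696))/(-5 + 26) = (17996 + 1585)/21 = 19581*(1/21) = 6527/7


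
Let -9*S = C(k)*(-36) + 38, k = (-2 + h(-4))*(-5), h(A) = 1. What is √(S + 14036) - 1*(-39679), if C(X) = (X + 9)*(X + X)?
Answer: 39679 + √131326/3 ≈ 39800.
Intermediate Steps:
k = 5 (k = (-2 + 1)*(-5) = -1*(-5) = 5)
C(X) = 2*X*(9 + X) (C(X) = (9 + X)*(2*X) = 2*X*(9 + X))
S = 5002/9 (S = -((2*5*(9 + 5))*(-36) + 38)/9 = -((2*5*14)*(-36) + 38)/9 = -(140*(-36) + 38)/9 = -(-5040 + 38)/9 = -⅑*(-5002) = 5002/9 ≈ 555.78)
√(S + 14036) - 1*(-39679) = √(5002/9 + 14036) - 1*(-39679) = √(131326/9) + 39679 = √131326/3 + 39679 = 39679 + √131326/3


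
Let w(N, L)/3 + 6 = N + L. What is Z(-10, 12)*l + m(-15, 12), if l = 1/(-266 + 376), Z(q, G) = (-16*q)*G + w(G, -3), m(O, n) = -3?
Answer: 1599/110 ≈ 14.536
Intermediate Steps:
w(N, L) = -18 + 3*L + 3*N (w(N, L) = -18 + 3*(N + L) = -18 + 3*(L + N) = -18 + (3*L + 3*N) = -18 + 3*L + 3*N)
Z(q, G) = -27 + 3*G - 16*G*q (Z(q, G) = (-16*q)*G + (-18 + 3*(-3) + 3*G) = -16*G*q + (-18 - 9 + 3*G) = -16*G*q + (-27 + 3*G) = -27 + 3*G - 16*G*q)
l = 1/110 ≈ 0.0090909
Z(-10, 12)*l + m(-15, 12) = (-27 + 3*12 - 16*12*(-10))*(1/110) - 3 = (-27 + 36 + 1920)*(1/110) - 3 = 1929*(1/110) - 3 = 1929/110 - 3 = 1599/110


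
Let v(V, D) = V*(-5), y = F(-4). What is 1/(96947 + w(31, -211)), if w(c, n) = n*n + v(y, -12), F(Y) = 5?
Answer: 1/141443 ≈ 7.0700e-6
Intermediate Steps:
y = 5
v(V, D) = -5*V
w(c, n) = -25 + n² (w(c, n) = n*n - 5*5 = n² - 25 = -25 + n²)
1/(96947 + w(31, -211)) = 1/(96947 + (-25 + (-211)²)) = 1/(96947 + (-25 + 44521)) = 1/(96947 + 44496) = 1/141443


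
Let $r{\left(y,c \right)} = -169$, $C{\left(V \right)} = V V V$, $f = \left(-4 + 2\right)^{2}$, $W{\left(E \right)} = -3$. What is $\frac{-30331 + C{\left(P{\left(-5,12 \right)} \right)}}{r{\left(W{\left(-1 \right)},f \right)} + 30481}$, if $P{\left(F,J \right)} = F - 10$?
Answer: $- \frac{16853}{15156} \approx -1.112$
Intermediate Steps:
$P{\left(F,J \right)} = -10 + F$
$f = 4$ ($f = \left(-2\right)^{2} = 4$)
$C{\left(V \right)} = V^{3}$ ($C{\left(V \right)} = V^{2} V = V^{3}$)
$\frac{-30331 + C{\left(P{\left(-5,12 \right)} \right)}}{r{\left(W{\left(-1 \right)},f \right)} + 30481} = \frac{-30331 + \left(-10 - 5\right)^{3}}{-169 + 30481} = \frac{-30331 + \left(-15\right)^{3}}{30312} = \left(-30331 - 3375\right) \frac{1}{30312} = \left(-33706\right) \frac{1}{30312} = - \frac{16853}{15156}$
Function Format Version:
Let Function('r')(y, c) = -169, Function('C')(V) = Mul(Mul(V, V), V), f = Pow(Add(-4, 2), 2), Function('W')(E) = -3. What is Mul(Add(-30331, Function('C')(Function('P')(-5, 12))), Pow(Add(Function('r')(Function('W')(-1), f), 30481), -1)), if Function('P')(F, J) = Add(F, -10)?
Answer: Rational(-16853, 15156) ≈ -1.1120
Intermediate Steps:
Function('P')(F, J) = Add(-10, F)
f = 4 (f = Pow(-2, 2) = 4)
Function('C')(V) = Pow(V, 3) (Function('C')(V) = Mul(Pow(V, 2), V) = Pow(V, 3))
Mul(Add(-30331, Function('C')(Function('P')(-5, 12))), Pow(Add(Function('r')(Function('W')(-1), f), 30481), -1)) = Mul(Add(-30331, Pow(Add(-10, -5), 3)), Pow(Add(-169, 30481), -1)) = Mul(Add(-30331, Pow(-15, 3)), Pow(30312, -1)) = Mul(Add(-30331, -3375), Rational(1, 30312)) = Mul(-33706, Rational(1, 30312)) = Rational(-16853, 15156)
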